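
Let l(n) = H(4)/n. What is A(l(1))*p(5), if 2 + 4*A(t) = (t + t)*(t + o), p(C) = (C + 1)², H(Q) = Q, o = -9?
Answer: -378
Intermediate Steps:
l(n) = 4/n
p(C) = (1 + C)²
A(t) = -½ + t*(-9 + t)/2 (A(t) = -½ + ((t + t)*(t - 9))/4 = -½ + ((2*t)*(-9 + t))/4 = -½ + (2*t*(-9 + t))/4 = -½ + t*(-9 + t)/2)
A(l(1))*p(5) = (-½ + (4/1)²/2 - 18/1)*(1 + 5)² = (-½ + (4*1)²/2 - 18)*6² = (-½ + (½)*4² - 9/2*4)*36 = (-½ + (½)*16 - 18)*36 = (-½ + 8 - 18)*36 = -21/2*36 = -378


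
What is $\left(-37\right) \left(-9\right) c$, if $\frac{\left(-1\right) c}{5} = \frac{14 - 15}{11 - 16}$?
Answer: $-333$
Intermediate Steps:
$c = -1$ ($c = - 5 \frac{14 - 15}{11 - 16} = - 5 \left(- \frac{1}{-5}\right) = - 5 \left(\left(-1\right) \left(- \frac{1}{5}\right)\right) = \left(-5\right) \frac{1}{5} = -1$)
$\left(-37\right) \left(-9\right) c = \left(-37\right) \left(-9\right) \left(-1\right) = 333 \left(-1\right) = -333$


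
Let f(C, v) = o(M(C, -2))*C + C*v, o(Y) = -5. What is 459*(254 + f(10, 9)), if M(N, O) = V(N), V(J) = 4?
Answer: 134946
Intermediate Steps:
M(N, O) = 4
f(C, v) = -5*C + C*v
459*(254 + f(10, 9)) = 459*(254 + 10*(-5 + 9)) = 459*(254 + 10*4) = 459*(254 + 40) = 459*294 = 134946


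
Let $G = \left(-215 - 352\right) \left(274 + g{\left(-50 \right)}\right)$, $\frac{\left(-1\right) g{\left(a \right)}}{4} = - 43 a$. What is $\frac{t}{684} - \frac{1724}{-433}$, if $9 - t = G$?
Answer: $- \frac{226993497}{32908} \approx -6897.8$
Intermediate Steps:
$g{\left(a \right)} = 172 a$ ($g{\left(a \right)} = - 4 \left(- 43 a\right) = 172 a$)
$G = 4720842$ ($G = \left(-215 - 352\right) \left(274 + 172 \left(-50\right)\right) = - 567 \left(274 - 8600\right) = \left(-567\right) \left(-8326\right) = 4720842$)
$t = -4720833$ ($t = 9 - 4720842 = -4720833$)
$\frac{t}{684} - \frac{1724}{-433} = - \frac{4720833}{684} - \frac{1724}{-433} = \left(-4720833\right) \frac{1}{684} - - \frac{1724}{433} = - \frac{524537}{76} + \frac{1724}{433} = - \frac{226993497}{32908}$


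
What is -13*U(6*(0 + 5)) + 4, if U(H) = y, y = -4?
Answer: 56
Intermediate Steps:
U(H) = -4
-13*U(6*(0 + 5)) + 4 = -13*(-4) + 4 = 52 + 4 = 56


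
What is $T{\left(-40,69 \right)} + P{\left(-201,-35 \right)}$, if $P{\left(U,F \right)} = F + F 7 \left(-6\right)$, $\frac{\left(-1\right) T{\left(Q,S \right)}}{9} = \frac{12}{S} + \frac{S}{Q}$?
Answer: $\frac{1333043}{920} \approx 1449.0$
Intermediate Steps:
$T{\left(Q,S \right)} = - \frac{108}{S} - \frac{9 S}{Q}$ ($T{\left(Q,S \right)} = - 9 \left(\frac{12}{S} + \frac{S}{Q}\right) = - \frac{108}{S} - \frac{9 S}{Q}$)
$P{\left(U,F \right)} = - 41 F$ ($P{\left(U,F \right)} = F + 7 F \left(-6\right) = F - 42 F = - 41 F$)
$T{\left(-40,69 \right)} + P{\left(-201,-35 \right)} = \left(- \frac{108}{69} - \frac{621}{-40}\right) - -1435 = \left(\left(-108\right) \frac{1}{69} - 621 \left(- \frac{1}{40}\right)\right) + 1435 = \left(- \frac{36}{23} + \frac{621}{40}\right) + 1435 = \frac{12843}{920} + 1435 = \frac{1333043}{920}$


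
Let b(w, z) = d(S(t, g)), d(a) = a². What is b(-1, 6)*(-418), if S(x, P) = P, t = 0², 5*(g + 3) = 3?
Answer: -60192/25 ≈ -2407.7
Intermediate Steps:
g = -12/5 (g = -3 + (⅕)*3 = -3 + ⅗ = -12/5 ≈ -2.4000)
t = 0
b(w, z) = 144/25 (b(w, z) = (-12/5)² = 144/25)
b(-1, 6)*(-418) = (144/25)*(-418) = -60192/25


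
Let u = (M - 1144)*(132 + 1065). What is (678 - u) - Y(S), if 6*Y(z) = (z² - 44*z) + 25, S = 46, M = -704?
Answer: 4425429/2 ≈ 2.2127e+6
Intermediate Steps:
u = -2212056 (u = (-704 - 1144)*(132 + 1065) = -1848*1197 = -2212056)
Y(z) = 25/6 - 22*z/3 + z²/6 (Y(z) = ((z² - 44*z) + 25)/6 = (25 + z² - 44*z)/6 = 25/6 - 22*z/3 + z²/6)
(678 - u) - Y(S) = (678 - 1*(-2212056)) - (25/6 - 22/3*46 + (⅙)*46²) = (678 + 2212056) - (25/6 - 1012/3 + (⅙)*2116) = 2212734 - (25/6 - 1012/3 + 1058/3) = 2212734 - 1*39/2 = 2212734 - 39/2 = 4425429/2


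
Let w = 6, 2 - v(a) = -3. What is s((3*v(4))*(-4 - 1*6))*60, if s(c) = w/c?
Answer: -12/5 ≈ -2.4000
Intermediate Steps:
v(a) = 5 (v(a) = 2 - 1*(-3) = 2 + 3 = 5)
s(c) = 6/c
s((3*v(4))*(-4 - 1*6))*60 = (6/(((3*5)*(-4 - 1*6))))*60 = (6/((15*(-4 - 6))))*60 = (6/((15*(-10))))*60 = (6/(-150))*60 = (6*(-1/150))*60 = -1/25*60 = -12/5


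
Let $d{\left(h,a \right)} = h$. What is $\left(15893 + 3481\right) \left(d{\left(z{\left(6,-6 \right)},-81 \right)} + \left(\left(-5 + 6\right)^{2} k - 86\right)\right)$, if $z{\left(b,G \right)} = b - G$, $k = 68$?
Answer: $-116244$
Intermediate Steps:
$\left(15893 + 3481\right) \left(d{\left(z{\left(6,-6 \right)},-81 \right)} + \left(\left(-5 + 6\right)^{2} k - 86\right)\right) = \left(15893 + 3481\right) \left(\left(6 - -6\right) - \left(86 - \left(-5 + 6\right)^{2} \cdot 68\right)\right) = 19374 \left(\left(6 + 6\right) - \left(86 - 1^{2} \cdot 68\right)\right) = 19374 \left(12 + \left(1 \cdot 68 - 86\right)\right) = 19374 \left(12 + \left(68 - 86\right)\right) = 19374 \left(12 - 18\right) = 19374 \left(-6\right) = -116244$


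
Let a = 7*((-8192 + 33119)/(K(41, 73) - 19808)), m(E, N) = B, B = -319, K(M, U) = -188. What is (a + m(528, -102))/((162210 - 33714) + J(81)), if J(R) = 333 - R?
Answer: -6553213/2574445008 ≈ -0.0025455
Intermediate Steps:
m(E, N) = -319
a = -174489/19996 (a = 7*((-8192 + 33119)/(-188 - 19808)) = 7*(24927/(-19996)) = 7*(24927*(-1/19996)) = 7*(-24927/19996) = -174489/19996 ≈ -8.7262)
(a + m(528, -102))/((162210 - 33714) + J(81)) = (-174489/19996 - 319)/((162210 - 33714) + (333 - 1*81)) = -6553213/(19996*(128496 + (333 - 81))) = -6553213/(19996*(128496 + 252)) = -6553213/19996/128748 = -6553213/19996*1/128748 = -6553213/2574445008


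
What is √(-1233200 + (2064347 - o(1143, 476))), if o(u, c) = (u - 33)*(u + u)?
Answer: I*√1706313 ≈ 1306.3*I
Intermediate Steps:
o(u, c) = 2*u*(-33 + u) (o(u, c) = (-33 + u)*(2*u) = 2*u*(-33 + u))
√(-1233200 + (2064347 - o(1143, 476))) = √(-1233200 + (2064347 - 2*1143*(-33 + 1143))) = √(-1233200 + (2064347 - 2*1143*1110)) = √(-1233200 + (2064347 - 1*2537460)) = √(-1233200 + (2064347 - 2537460)) = √(-1233200 - 473113) = √(-1706313) = I*√1706313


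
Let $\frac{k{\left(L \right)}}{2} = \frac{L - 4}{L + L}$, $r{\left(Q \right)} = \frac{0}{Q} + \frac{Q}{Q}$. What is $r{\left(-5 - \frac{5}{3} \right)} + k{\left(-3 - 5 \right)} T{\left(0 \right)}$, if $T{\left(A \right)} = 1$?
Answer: $\frac{5}{2} \approx 2.5$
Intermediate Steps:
$r{\left(Q \right)} = 1$ ($r{\left(Q \right)} = 0 + 1 = 1$)
$k{\left(L \right)} = \frac{-4 + L}{L}$ ($k{\left(L \right)} = 2 \frac{L - 4}{L + L} = 2 \frac{-4 + L}{2 L} = \frac{-4 + L}{L}$)
$r{\left(-5 - \frac{5}{3} \right)} + k{\left(-3 - 5 \right)} T{\left(0 \right)} = 1 + \frac{-4 - 8}{-3 - 5} \cdot 1 = 1 + \frac{-4 - 8}{-8} \cdot 1 = 1 + \left(- \frac{1}{8}\right) \left(-12\right) 1 = 1 + \frac{3}{2} \cdot 1 = 1 + \frac{3}{2} = \frac{5}{2}$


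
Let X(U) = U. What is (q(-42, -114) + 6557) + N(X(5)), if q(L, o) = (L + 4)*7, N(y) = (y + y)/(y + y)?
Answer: 6292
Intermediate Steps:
N(y) = 1 (N(y) = (2*y)/((2*y)) = (2*y)*(1/(2*y)) = 1)
q(L, o) = 28 + 7*L (q(L, o) = (4 + L)*7 = 28 + 7*L)
(q(-42, -114) + 6557) + N(X(5)) = ((28 + 7*(-42)) + 6557) + 1 = ((28 - 294) + 6557) + 1 = (-266 + 6557) + 1 = 6291 + 1 = 6292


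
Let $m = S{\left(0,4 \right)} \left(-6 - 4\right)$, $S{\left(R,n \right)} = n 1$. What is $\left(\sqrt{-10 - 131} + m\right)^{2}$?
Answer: $\left(40 - i \sqrt{141}\right)^{2} \approx 1459.0 - 949.95 i$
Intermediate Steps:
$S{\left(R,n \right)} = n$
$m = -40$ ($m = 4 \left(-6 - 4\right) = 4 \left(-10\right) = -40$)
$\left(\sqrt{-10 - 131} + m\right)^{2} = \left(\sqrt{-10 - 131} - 40\right)^{2} = \left(\sqrt{-141} - 40\right)^{2} = \left(i \sqrt{141} - 40\right)^{2} = \left(-40 + i \sqrt{141}\right)^{2}$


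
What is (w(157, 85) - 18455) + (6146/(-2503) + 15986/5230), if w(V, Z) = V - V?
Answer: -120790407286/6545345 ≈ -18454.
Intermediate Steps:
w(V, Z) = 0
(w(157, 85) - 18455) + (6146/(-2503) + 15986/5230) = (0 - 18455) + (6146/(-2503) + 15986/5230) = -18455 + (6146*(-1/2503) + 15986*(1/5230)) = -18455 + (-6146/2503 + 7993/2615) = -18455 + 3934689/6545345 = -120790407286/6545345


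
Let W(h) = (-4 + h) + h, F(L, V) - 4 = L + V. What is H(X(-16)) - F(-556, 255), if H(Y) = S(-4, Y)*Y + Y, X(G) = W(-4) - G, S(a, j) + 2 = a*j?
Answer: 229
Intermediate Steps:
S(a, j) = -2 + a*j
F(L, V) = 4 + L + V (F(L, V) = 4 + (L + V) = 4 + L + V)
W(h) = -4 + 2*h
X(G) = -12 - G (X(G) = (-4 + 2*(-4)) - G = (-4 - 8) - G = -12 - G)
H(Y) = Y + Y*(-2 - 4*Y) (H(Y) = (-2 - 4*Y)*Y + Y = Y*(-2 - 4*Y) + Y = Y + Y*(-2 - 4*Y))
H(X(-16)) - F(-556, 255) = -(-12 - 1*(-16))*(1 + 4*(-12 - 1*(-16))) - (4 - 556 + 255) = -(-12 + 16)*(1 + 4*(-12 + 16)) - 1*(-297) = -1*4*(1 + 4*4) + 297 = -1*4*(1 + 16) + 297 = -1*4*17 + 297 = -68 + 297 = 229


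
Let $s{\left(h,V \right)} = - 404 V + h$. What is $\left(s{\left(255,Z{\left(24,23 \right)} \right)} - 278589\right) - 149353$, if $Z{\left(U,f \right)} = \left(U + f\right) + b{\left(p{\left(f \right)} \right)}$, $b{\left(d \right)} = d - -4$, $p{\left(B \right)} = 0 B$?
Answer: $-448291$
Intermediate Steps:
$p{\left(B \right)} = 0$
$b{\left(d \right)} = 4 + d$ ($b{\left(d \right)} = d + 4 = 4 + d$)
$Z{\left(U,f \right)} = 4 + U + f$ ($Z{\left(U,f \right)} = \left(U + f\right) + \left(4 + 0\right) = \left(U + f\right) + 4 = 4 + U + f$)
$s{\left(h,V \right)} = h - 404 V$
$\left(s{\left(255,Z{\left(24,23 \right)} \right)} - 278589\right) - 149353 = \left(\left(255 - 404 \left(4 + 24 + 23\right)\right) - 278589\right) - 149353 = \left(\left(255 - 20604\right) - 278589\right) - 149353 = \left(-20349 - 278589\right) - 149353 = -298938 - 149353 = -448291$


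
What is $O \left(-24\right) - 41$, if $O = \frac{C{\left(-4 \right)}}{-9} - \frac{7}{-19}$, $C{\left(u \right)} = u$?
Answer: $- \frac{3449}{57} \approx -60.509$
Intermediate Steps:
$O = \frac{139}{171}$ ($O = - \frac{4}{-9} - \frac{7}{-19} = \left(-4\right) \left(- \frac{1}{9}\right) - - \frac{7}{19} = \frac{4}{9} + \frac{7}{19} = \frac{139}{171} \approx 0.81287$)
$O \left(-24\right) - 41 = \frac{139}{171} \left(-24\right) - 41 = - \frac{1112}{57} - 41 = - \frac{3449}{57}$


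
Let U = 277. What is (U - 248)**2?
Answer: 841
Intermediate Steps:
(U - 248)**2 = (277 - 248)**2 = 29**2 = 841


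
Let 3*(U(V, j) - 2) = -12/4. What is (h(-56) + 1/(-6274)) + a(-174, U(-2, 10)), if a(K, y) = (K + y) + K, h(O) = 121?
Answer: -1417925/6274 ≈ -226.00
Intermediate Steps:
U(V, j) = 1 (U(V, j) = 2 + (-12/4)/3 = 2 + (-12*¼)/3 = 2 + (⅓)*(-3) = 2 - 1 = 1)
a(K, y) = y + 2*K
(h(-56) + 1/(-6274)) + a(-174, U(-2, 10)) = (121 + 1/(-6274)) + (1 + 2*(-174)) = (121 - 1/6274) + (1 - 348) = 759153/6274 - 347 = -1417925/6274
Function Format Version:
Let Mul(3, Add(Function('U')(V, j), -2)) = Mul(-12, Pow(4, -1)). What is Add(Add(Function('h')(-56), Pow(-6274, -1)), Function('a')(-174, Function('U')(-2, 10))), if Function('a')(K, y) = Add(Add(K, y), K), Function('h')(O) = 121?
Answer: Rational(-1417925, 6274) ≈ -226.00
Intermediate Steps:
Function('U')(V, j) = 1 (Function('U')(V, j) = Add(2, Mul(Rational(1, 3), Mul(-12, Pow(4, -1)))) = Add(2, Mul(Rational(1, 3), Mul(-12, Rational(1, 4)))) = Add(2, Mul(Rational(1, 3), -3)) = Add(2, -1) = 1)
Function('a')(K, y) = Add(y, Mul(2, K))
Add(Add(Function('h')(-56), Pow(-6274, -1)), Function('a')(-174, Function('U')(-2, 10))) = Add(Add(121, Pow(-6274, -1)), Add(1, Mul(2, -174))) = Add(Add(121, Rational(-1, 6274)), Add(1, -348)) = Add(Rational(759153, 6274), -347) = Rational(-1417925, 6274)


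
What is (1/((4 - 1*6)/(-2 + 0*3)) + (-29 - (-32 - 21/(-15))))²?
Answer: 169/25 ≈ 6.7600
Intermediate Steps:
(1/((4 - 1*6)/(-2 + 0*3)) + (-29 - (-32 - 21/(-15))))² = (1/((4 - 6)/(-2 + 0)) + (-29 - (-32 - 21*(-1/15))))² = (1/(-2/(-2)) + (-29 - (-32 + 7/5)))² = (1/(-2*(-½)) + (-29 - 1*(-153/5)))² = (1/1 + (-29 + 153/5))² = (1 + 8/5)² = (13/5)² = 169/25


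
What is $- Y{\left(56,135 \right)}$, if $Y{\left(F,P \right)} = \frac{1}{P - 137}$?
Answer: $\frac{1}{2} \approx 0.5$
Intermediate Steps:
$Y{\left(F,P \right)} = \frac{1}{-137 + P}$
$- Y{\left(56,135 \right)} = - \frac{1}{-137 + 135} = - \frac{1}{-2} = \left(-1\right) \left(- \frac{1}{2}\right) = \frac{1}{2}$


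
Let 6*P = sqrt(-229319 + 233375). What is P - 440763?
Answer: -440763 + 13*sqrt(6)/3 ≈ -4.4075e+5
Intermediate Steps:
P = 13*sqrt(6)/3 (P = sqrt(-229319 + 233375)/6 = sqrt(4056)/6 = (26*sqrt(6))/6 = 13*sqrt(6)/3 ≈ 10.614)
P - 440763 = 13*sqrt(6)/3 - 440763 = -440763 + 13*sqrt(6)/3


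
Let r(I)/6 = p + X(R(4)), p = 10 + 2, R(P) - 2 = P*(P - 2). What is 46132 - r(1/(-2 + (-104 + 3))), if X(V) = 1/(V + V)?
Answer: 460597/10 ≈ 46060.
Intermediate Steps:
R(P) = 2 + P*(-2 + P) (R(P) = 2 + P*(P - 2) = 2 + P*(-2 + P))
X(V) = 1/(2*V)
p = 12
r(I) = 723/10 (r(I) = 6*(12 + 1/(2*(2 + 4**2 - 2*4))) = 6*(12 + 1/(2*(2 + 16 - 8))) = 6*(12 + (1/2)/10) = 6*(12 + (1/2)*(1/10)) = 6*(12 + 1/20) = 6*(241/20) = 723/10)
46132 - r(1/(-2 + (-104 + 3))) = 46132 - 1*723/10 = 46132 - 723/10 = 460597/10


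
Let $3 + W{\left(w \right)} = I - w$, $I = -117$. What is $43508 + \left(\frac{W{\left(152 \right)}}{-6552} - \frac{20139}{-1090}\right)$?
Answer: $\frac{38856557581}{892710} \approx 43527.0$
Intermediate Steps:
$W{\left(w \right)} = -120 - w$ ($W{\left(w \right)} = -3 - \left(117 + w\right) = -120 - w$)
$43508 + \left(\frac{W{\left(152 \right)}}{-6552} - \frac{20139}{-1090}\right) = 43508 + \left(\frac{-120 - 152}{-6552} - \frac{20139}{-1090}\right) = 43508 + \left(\left(-120 - 152\right) \left(- \frac{1}{6552}\right) - - \frac{20139}{1090}\right) = 43508 + \left(\left(-272\right) \left(- \frac{1}{6552}\right) + \frac{20139}{1090}\right) = 43508 + \left(\frac{34}{819} + \frac{20139}{1090}\right) = 43508 + \frac{16530901}{892710} = \frac{38856557581}{892710}$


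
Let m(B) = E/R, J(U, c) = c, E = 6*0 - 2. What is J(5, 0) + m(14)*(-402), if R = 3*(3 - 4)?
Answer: -268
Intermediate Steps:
E = -2 (E = 0 - 2 = -2)
R = -3 (R = 3*(-1) = -3)
m(B) = ⅔ (m(B) = -2/(-3) = -2*(-⅓) = ⅔)
J(5, 0) + m(14)*(-402) = 0 + (⅔)*(-402) = 0 - 268 = -268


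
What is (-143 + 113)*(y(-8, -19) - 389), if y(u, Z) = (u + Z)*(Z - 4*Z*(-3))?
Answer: -188400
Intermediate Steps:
y(u, Z) = 13*Z*(Z + u) (y(u, Z) = (Z + u)*(Z + 12*Z) = (Z + u)*(13*Z) = 13*Z*(Z + u))
(-143 + 113)*(y(-8, -19) - 389) = (-143 + 113)*(13*(-19)*(-19 - 8) - 389) = -30*(13*(-19)*(-27) - 389) = -30*(6669 - 389) = -30*6280 = -188400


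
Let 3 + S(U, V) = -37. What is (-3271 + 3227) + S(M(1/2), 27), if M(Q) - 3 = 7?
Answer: -84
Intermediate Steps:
M(Q) = 10 (M(Q) = 3 + 7 = 10)
S(U, V) = -40 (S(U, V) = -3 - 37 = -40)
(-3271 + 3227) + S(M(1/2), 27) = (-3271 + 3227) - 40 = -44 - 40 = -84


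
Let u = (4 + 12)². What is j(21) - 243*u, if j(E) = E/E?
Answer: -62207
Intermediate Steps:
u = 256 (u = 16² = 256)
j(E) = 1
j(21) - 243*u = 1 - 243*256 = 1 - 62208 = -62207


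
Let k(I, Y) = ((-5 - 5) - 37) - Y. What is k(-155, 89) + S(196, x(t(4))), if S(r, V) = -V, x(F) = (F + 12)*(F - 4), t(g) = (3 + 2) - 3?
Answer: -108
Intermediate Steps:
t(g) = 2 (t(g) = 5 - 3 = 2)
x(F) = (-4 + F)*(12 + F) (x(F) = (12 + F)*(-4 + F) = (-4 + F)*(12 + F))
k(I, Y) = -47 - Y (k(I, Y) = (-10 - 37) - Y = -47 - Y)
k(-155, 89) + S(196, x(t(4))) = (-47 - 1*89) - (-48 + 2² + 8*2) = (-47 - 89) - (-48 + 4 + 16) = -136 - 1*(-28) = -136 + 28 = -108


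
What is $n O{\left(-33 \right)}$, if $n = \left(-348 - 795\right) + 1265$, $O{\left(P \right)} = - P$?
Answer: $4026$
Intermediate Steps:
$n = 122$ ($n = -1143 + 1265 = 122$)
$n O{\left(-33 \right)} = 122 \left(\left(-1\right) \left(-33\right)\right) = 122 \cdot 33 = 4026$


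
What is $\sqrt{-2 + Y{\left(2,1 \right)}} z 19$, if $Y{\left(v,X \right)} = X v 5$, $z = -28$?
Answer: $- 1064 \sqrt{2} \approx -1504.7$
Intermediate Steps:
$Y{\left(v,X \right)} = 5 X v$
$\sqrt{-2 + Y{\left(2,1 \right)}} z 19 = \sqrt{-2 + 5 \cdot 1 \cdot 2} \left(-28\right) 19 = \sqrt{-2 + 10} \left(-28\right) 19 = \sqrt{8} \left(-28\right) 19 = 2 \sqrt{2} \left(-28\right) 19 = - 56 \sqrt{2} \cdot 19 = - 1064 \sqrt{2}$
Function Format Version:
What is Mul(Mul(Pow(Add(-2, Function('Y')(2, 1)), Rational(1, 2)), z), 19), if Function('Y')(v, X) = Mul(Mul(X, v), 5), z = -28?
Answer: Mul(-1064, Pow(2, Rational(1, 2))) ≈ -1504.7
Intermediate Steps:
Function('Y')(v, X) = Mul(5, X, v)
Mul(Mul(Pow(Add(-2, Function('Y')(2, 1)), Rational(1, 2)), z), 19) = Mul(Mul(Pow(Add(-2, Mul(5, 1, 2)), Rational(1, 2)), -28), 19) = Mul(Mul(Pow(Add(-2, 10), Rational(1, 2)), -28), 19) = Mul(Mul(Pow(8, Rational(1, 2)), -28), 19) = Mul(Mul(Mul(2, Pow(2, Rational(1, 2))), -28), 19) = Mul(Mul(-56, Pow(2, Rational(1, 2))), 19) = Mul(-1064, Pow(2, Rational(1, 2)))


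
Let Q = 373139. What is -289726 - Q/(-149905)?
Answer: -43431002891/149905 ≈ -2.8972e+5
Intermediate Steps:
-289726 - Q/(-149905) = -289726 - 373139/(-149905) = -289726 - 373139*(-1)/149905 = -289726 - 1*(-373139/149905) = -289726 + 373139/149905 = -43431002891/149905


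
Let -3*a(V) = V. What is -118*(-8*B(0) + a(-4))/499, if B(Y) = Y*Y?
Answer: -472/1497 ≈ -0.31530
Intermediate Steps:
B(Y) = Y²
a(V) = -V/3
-118*(-8*B(0) + a(-4))/499 = -118*(-8*0² - ⅓*(-4))/499 = -118*(-8*0 + 4/3)/499 = -118*(0 + 4/3)/499 = -472/(3*499) = -118*4/1497 = -472/1497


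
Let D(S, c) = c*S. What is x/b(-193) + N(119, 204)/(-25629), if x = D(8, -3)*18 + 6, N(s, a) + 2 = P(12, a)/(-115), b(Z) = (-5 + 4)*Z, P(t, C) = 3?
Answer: -1255519741/568835655 ≈ -2.2072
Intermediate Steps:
b(Z) = -Z
D(S, c) = S*c
N(s, a) = -233/115 (N(s, a) = -2 + 3/(-115) = -2 + 3*(-1/115) = -2 - 3/115 = -233/115)
x = -426 (x = (8*(-3))*18 + 6 = -24*18 + 6 = -432 + 6 = -426)
x/b(-193) + N(119, 204)/(-25629) = -426/((-1*(-193))) - 233/115/(-25629) = -426/193 - 233/115*(-1/25629) = -426*1/193 + 233/2947335 = -426/193 + 233/2947335 = -1255519741/568835655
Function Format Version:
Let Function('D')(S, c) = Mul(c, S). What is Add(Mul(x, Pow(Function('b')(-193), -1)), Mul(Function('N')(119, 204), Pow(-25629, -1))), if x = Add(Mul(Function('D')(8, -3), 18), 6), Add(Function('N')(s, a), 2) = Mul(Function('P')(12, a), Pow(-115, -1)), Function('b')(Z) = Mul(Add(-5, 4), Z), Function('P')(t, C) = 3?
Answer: Rational(-1255519741, 568835655) ≈ -2.2072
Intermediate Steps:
Function('b')(Z) = Mul(-1, Z)
Function('D')(S, c) = Mul(S, c)
Function('N')(s, a) = Rational(-233, 115) (Function('N')(s, a) = Add(-2, Mul(3, Pow(-115, -1))) = Add(-2, Mul(3, Rational(-1, 115))) = Add(-2, Rational(-3, 115)) = Rational(-233, 115))
x = -426 (x = Add(Mul(Mul(8, -3), 18), 6) = Add(Mul(-24, 18), 6) = Add(-432, 6) = -426)
Add(Mul(x, Pow(Function('b')(-193), -1)), Mul(Function('N')(119, 204), Pow(-25629, -1))) = Add(Mul(-426, Pow(Mul(-1, -193), -1)), Mul(Rational(-233, 115), Pow(-25629, -1))) = Add(Mul(-426, Pow(193, -1)), Mul(Rational(-233, 115), Rational(-1, 25629))) = Add(Mul(-426, Rational(1, 193)), Rational(233, 2947335)) = Add(Rational(-426, 193), Rational(233, 2947335)) = Rational(-1255519741, 568835655)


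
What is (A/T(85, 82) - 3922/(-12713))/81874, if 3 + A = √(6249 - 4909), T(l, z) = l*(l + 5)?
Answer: 9988387/2654203613100 + √335/313168050 ≈ 3.8217e-6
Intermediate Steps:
T(l, z) = l*(5 + l)
A = -3 + 2*√335 (A = -3 + √(6249 - 4909) = -3 + √1340 = -3 + 2*√335 ≈ 33.606)
(A/T(85, 82) - 3922/(-12713))/81874 = ((-3 + 2*√335)/((85*(5 + 85))) - 3922/(-12713))/81874 = ((-3 + 2*√335)/((85*90)) - 3922*(-1/12713))*(1/81874) = ((-3 + 2*√335)/7650 + 3922/12713)*(1/81874) = ((-3 + 2*√335)*(1/7650) + 3922/12713)*(1/81874) = ((-1/2550 + √335/3825) + 3922/12713)*(1/81874) = (9988387/32418150 + √335/3825)*(1/81874) = 9988387/2654203613100 + √335/313168050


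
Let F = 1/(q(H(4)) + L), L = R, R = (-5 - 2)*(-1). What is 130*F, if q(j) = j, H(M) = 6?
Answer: 10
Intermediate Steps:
R = 7 (R = -7*(-1) = 7)
L = 7
F = 1/13 (F = 1/(6 + 7) = 1/13 ≈ 0.076923)
130*F = 130*(1/13) = 10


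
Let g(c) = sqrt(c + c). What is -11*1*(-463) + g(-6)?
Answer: 5093 + 2*I*sqrt(3) ≈ 5093.0 + 3.4641*I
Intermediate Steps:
g(c) = sqrt(2)*sqrt(c) (g(c) = sqrt(2*c) = sqrt(2)*sqrt(c))
-11*1*(-463) + g(-6) = -11*1*(-463) + sqrt(2)*sqrt(-6) = -11*(-463) + sqrt(2)*(I*sqrt(6)) = 5093 + 2*I*sqrt(3)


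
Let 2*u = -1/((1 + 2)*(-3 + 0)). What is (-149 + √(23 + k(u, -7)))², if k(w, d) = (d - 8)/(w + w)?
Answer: 22089 - 1192*I*√7 ≈ 22089.0 - 3153.7*I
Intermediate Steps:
u = 1/18 (u = (-1/((1 + 2)*(-3 + 0)))/2 = (-1/(3*(-3)))/2 = (-1/(-9))/2 = (-1*(-⅑))/2 = (½)*(⅑) = 1/18 ≈ 0.055556)
k(w, d) = (-8 + d)/(2*w) (k(w, d) = (-8 + d)/((2*w)) = (-8 + d)*(1/(2*w)) = (-8 + d)/(2*w))
(-149 + √(23 + k(u, -7)))² = (-149 + √(23 + (-8 - 7)/(2*(1/18))))² = (-149 + √(23 + (½)*18*(-15)))² = (-149 + √(23 - 135))² = (-149 + √(-112))² = (-149 + 4*I*√7)²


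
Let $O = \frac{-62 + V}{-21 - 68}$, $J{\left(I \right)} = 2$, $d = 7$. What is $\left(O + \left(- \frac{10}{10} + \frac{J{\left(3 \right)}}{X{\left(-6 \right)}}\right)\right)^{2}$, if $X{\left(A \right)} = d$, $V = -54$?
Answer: $\frac{134689}{388129} \approx 0.34702$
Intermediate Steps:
$X{\left(A \right)} = 7$
$O = \frac{116}{89}$ ($O = \frac{-62 - 54}{-21 - 68} = - \frac{116}{-89} = \left(-116\right) \left(- \frac{1}{89}\right) = \frac{116}{89} \approx 1.3034$)
$\left(O + \left(- \frac{10}{10} + \frac{J{\left(3 \right)}}{X{\left(-6 \right)}}\right)\right)^{2} = \left(\frac{116}{89} + \left(- \frac{10}{10} + \frac{2}{7}\right)\right)^{2} = \left(\frac{116}{89} + \left(\left(-10\right) \frac{1}{10} + 2 \cdot \frac{1}{7}\right)\right)^{2} = \left(\frac{116}{89} + \left(-1 + \frac{2}{7}\right)\right)^{2} = \left(\frac{116}{89} - \frac{5}{7}\right)^{2} = \left(\frac{367}{623}\right)^{2} = \frac{134689}{388129}$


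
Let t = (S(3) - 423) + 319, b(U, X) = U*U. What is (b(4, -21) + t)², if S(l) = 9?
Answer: 6241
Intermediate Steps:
b(U, X) = U²
t = -95 (t = (9 - 423) + 319 = -414 + 319 = -95)
(b(4, -21) + t)² = (4² - 95)² = (16 - 95)² = (-79)² = 6241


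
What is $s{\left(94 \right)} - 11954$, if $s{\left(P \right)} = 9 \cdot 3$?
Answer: $-11927$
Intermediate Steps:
$s{\left(P \right)} = 27$
$s{\left(94 \right)} - 11954 = 27 - 11954 = -11927$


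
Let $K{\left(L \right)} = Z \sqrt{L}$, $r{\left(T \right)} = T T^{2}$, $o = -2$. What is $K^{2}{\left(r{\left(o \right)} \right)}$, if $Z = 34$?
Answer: $-9248$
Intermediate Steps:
$r{\left(T \right)} = T^{3}$
$K{\left(L \right)} = 34 \sqrt{L}$
$K^{2}{\left(r{\left(o \right)} \right)} = \left(34 \sqrt{\left(-2\right)^{3}}\right)^{2} = \left(34 \sqrt{-8}\right)^{2} = \left(34 \cdot 2 i \sqrt{2}\right)^{2} = \left(68 i \sqrt{2}\right)^{2} = -9248$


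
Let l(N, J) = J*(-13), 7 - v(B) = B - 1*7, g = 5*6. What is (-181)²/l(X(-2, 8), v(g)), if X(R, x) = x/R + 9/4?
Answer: 32761/208 ≈ 157.50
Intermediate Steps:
X(R, x) = 9/4 + x/R (X(R, x) = x/R + 9*(¼) = x/R + 9/4 = 9/4 + x/R)
g = 30
v(B) = 14 - B (v(B) = 7 - (B - 1*7) = 7 - (B - 7) = 7 - (-7 + B) = 7 + (7 - B) = 14 - B)
l(N, J) = -13*J
(-181)²/l(X(-2, 8), v(g)) = (-181)²/((-13*(14 - 1*30))) = 32761/((-13*(14 - 30))) = 32761/((-13*(-16))) = 32761/208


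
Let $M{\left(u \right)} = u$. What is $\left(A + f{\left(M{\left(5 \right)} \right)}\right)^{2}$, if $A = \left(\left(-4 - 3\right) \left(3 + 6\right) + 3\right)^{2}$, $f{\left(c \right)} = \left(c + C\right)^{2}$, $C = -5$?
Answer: $12960000$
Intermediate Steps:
$f{\left(c \right)} = \left(-5 + c\right)^{2}$ ($f{\left(c \right)} = \left(c - 5\right)^{2} = \left(-5 + c\right)^{2}$)
$A = 3600$ ($A = \left(\left(-7\right) 9 + 3\right)^{2} = \left(-63 + 3\right)^{2} = \left(-60\right)^{2} = 3600$)
$\left(A + f{\left(M{\left(5 \right)} \right)}\right)^{2} = \left(3600 + \left(-5 + 5\right)^{2}\right)^{2} = \left(3600 + 0^{2}\right)^{2} = \left(3600 + 0\right)^{2} = 3600^{2} = 12960000$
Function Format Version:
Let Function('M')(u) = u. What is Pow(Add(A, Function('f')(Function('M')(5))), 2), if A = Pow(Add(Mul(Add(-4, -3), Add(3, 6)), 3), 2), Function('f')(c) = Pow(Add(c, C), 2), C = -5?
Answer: 12960000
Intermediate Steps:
Function('f')(c) = Pow(Add(-5, c), 2) (Function('f')(c) = Pow(Add(c, -5), 2) = Pow(Add(-5, c), 2))
A = 3600 (A = Pow(Add(Mul(-7, 9), 3), 2) = Pow(Add(-63, 3), 2) = Pow(-60, 2) = 3600)
Pow(Add(A, Function('f')(Function('M')(5))), 2) = Pow(Add(3600, Pow(Add(-5, 5), 2)), 2) = Pow(Add(3600, Pow(0, 2)), 2) = Pow(Add(3600, 0), 2) = Pow(3600, 2) = 12960000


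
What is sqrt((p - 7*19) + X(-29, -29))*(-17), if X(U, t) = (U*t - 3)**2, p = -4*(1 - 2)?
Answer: -17*sqrt(702115) ≈ -14245.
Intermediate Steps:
p = 4 (p = -4*(-1) = 4)
X(U, t) = (-3 + U*t)**2
sqrt((p - 7*19) + X(-29, -29))*(-17) = sqrt((4 - 7*19) + (-3 - 29*(-29))**2)*(-17) = sqrt((4 - 133) + (-3 + 841)**2)*(-17) = sqrt(-129 + 838**2)*(-17) = sqrt(-129 + 702244)*(-17) = sqrt(702115)*(-17) = -17*sqrt(702115)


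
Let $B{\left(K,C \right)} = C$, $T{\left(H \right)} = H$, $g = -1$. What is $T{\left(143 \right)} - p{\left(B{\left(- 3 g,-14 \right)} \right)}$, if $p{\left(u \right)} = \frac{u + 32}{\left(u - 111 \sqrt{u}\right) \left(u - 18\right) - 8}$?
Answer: $\frac{1580394893}{11051716} + \frac{999 i \sqrt{14}}{2762929} \approx 143.0 + 0.0013529 i$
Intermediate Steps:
$p{\left(u \right)} = \frac{32 + u}{-8 + \left(-18 + u\right) \left(u - 111 \sqrt{u}\right)}$ ($p{\left(u \right)} = \frac{32 + u}{\left(u - 111 \sqrt{u}\right) \left(-18 + u\right) - 8} = \frac{32 + u}{\left(-18 + u\right) \left(u - 111 \sqrt{u}\right) - 8} = \frac{32 + u}{-8 + \left(-18 + u\right) \left(u - 111 \sqrt{u}\right)}$)
$T{\left(143 \right)} - p{\left(B{\left(- 3 g,-14 \right)} \right)} = 143 - \frac{32 - 14}{-8 + \left(-14\right)^{2} - 111 \left(-14\right)^{\frac{3}{2}} - -252 + 1998 \sqrt{-14}} = 143 - \frac{1}{-8 + 196 - 111 \left(- 14 i \sqrt{14}\right) + 252 + 1998 i \sqrt{14}} \cdot 18 = 143 - \frac{1}{-8 + 196 + 1554 i \sqrt{14} + 252 + 1998 i \sqrt{14}} \cdot 18 = 143 - \frac{1}{440 + 3552 i \sqrt{14}} \cdot 18 = 143 - \frac{18}{440 + 3552 i \sqrt{14}}$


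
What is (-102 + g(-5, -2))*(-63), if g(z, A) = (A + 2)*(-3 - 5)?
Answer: 6426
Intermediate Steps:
g(z, A) = -16 - 8*A (g(z, A) = (2 + A)*(-8) = -16 - 8*A)
(-102 + g(-5, -2))*(-63) = (-102 + (-16 - 8*(-2)))*(-63) = (-102 + (-16 + 16))*(-63) = (-102 + 0)*(-63) = -102*(-63) = 6426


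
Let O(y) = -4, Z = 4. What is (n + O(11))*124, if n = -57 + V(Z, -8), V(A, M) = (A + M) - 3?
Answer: -8432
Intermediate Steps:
V(A, M) = -3 + A + M
n = -64 (n = -57 + (-3 + 4 - 8) = -57 - 7 = -64)
(n + O(11))*124 = (-64 - 4)*124 = -68*124 = -8432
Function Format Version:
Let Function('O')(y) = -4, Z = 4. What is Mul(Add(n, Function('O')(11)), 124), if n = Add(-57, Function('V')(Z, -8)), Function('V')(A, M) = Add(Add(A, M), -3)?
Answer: -8432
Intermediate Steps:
Function('V')(A, M) = Add(-3, A, M)
n = -64 (n = Add(-57, Add(-3, 4, -8)) = Add(-57, -7) = -64)
Mul(Add(n, Function('O')(11)), 124) = Mul(Add(-64, -4), 124) = Mul(-68, 124) = -8432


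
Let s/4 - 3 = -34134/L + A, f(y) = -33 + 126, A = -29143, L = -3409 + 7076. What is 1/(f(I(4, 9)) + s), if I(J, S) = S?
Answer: -3667/427221025 ≈ -8.5834e-6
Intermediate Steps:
L = 3667
f(y) = 93
s = -427562056/3667 (s = 12 + 4*(-34134/3667 - 29143) = 12 + 4*(-106901515/3667) = 12 - 427606060/3667 = -427562056/3667 ≈ -1.1660e+5)
1/(f(I(4, 9)) + s) = 1/(93 - 427562056/3667) = 1/(-427221025/3667) = -3667/427221025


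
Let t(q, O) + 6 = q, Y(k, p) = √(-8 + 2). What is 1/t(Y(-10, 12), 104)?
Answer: -⅐ - I*√6/42 ≈ -0.14286 - 0.058321*I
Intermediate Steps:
Y(k, p) = I*√6 (Y(k, p) = √(-6) = I*√6)
t(q, O) = -6 + q
1/t(Y(-10, 12), 104) = 1/(-6 + I*√6)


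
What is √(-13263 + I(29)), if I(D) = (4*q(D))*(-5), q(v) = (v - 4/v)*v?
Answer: I*√30003 ≈ 173.21*I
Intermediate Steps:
q(v) = v*(v - 4/v)
I(D) = 80 - 20*D² (I(D) = (4*(-4 + D²))*(-5) = (-16 + 4*D²)*(-5) = 80 - 20*D²)
√(-13263 + I(29)) = √(-13263 + (80 - 20*29²)) = √(-13263 + (80 - 20*841)) = √(-13263 + (80 - 16820)) = √(-13263 - 16740) = √(-30003) = I*√30003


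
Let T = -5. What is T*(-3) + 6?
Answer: 21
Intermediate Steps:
T*(-3) + 6 = -5*(-3) + 6 = 15 + 6 = 21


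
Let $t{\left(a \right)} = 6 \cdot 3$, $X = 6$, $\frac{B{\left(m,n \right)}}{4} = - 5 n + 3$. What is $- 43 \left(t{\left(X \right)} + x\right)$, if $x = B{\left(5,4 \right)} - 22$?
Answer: $3096$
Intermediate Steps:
$B{\left(m,n \right)} = 12 - 20 n$ ($B{\left(m,n \right)} = 4 \left(- 5 n + 3\right) = 4 \left(3 - 5 n\right) = 12 - 20 n$)
$t{\left(a \right)} = 18$
$x = -90$ ($x = \left(12 - 80\right) - 22 = -68 - 22 = -90$)
$- 43 \left(t{\left(X \right)} + x\right) = - 43 \left(18 - 90\right) = \left(-43\right) \left(-72\right) = 3096$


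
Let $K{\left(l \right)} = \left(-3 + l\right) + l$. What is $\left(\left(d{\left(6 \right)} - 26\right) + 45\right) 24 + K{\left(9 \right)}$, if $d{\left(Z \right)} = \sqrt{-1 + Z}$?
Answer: $471 + 24 \sqrt{5} \approx 524.67$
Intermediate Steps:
$K{\left(l \right)} = -3 + 2 l$
$\left(\left(d{\left(6 \right)} - 26\right) + 45\right) 24 + K{\left(9 \right)} = \left(\left(\sqrt{-1 + 6} - 26\right) + 45\right) 24 + \left(-3 + 2 \cdot 9\right) = \left(\left(\sqrt{5} - 26\right) + 45\right) 24 + \left(-3 + 18\right) = \left(\left(-26 + \sqrt{5}\right) + 45\right) 24 + 15 = \left(19 + \sqrt{5}\right) 24 + 15 = \left(456 + 24 \sqrt{5}\right) + 15 = 471 + 24 \sqrt{5}$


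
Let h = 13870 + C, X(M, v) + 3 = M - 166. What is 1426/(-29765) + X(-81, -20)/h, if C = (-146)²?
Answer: -28808243/523655645 ≈ -0.055014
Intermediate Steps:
C = 21316
X(M, v) = -169 + M (X(M, v) = -3 + (M - 166) = -3 + (-166 + M) = -169 + M)
h = 35186 (h = 13870 + 21316 = 35186)
1426/(-29765) + X(-81, -20)/h = 1426/(-29765) + (-169 - 81)/35186 = 1426*(-1/29765) - 250*1/35186 = -1426/29765 - 125/17593 = -28808243/523655645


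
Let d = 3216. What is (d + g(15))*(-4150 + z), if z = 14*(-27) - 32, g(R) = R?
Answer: -14733360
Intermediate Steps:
z = -410 (z = -378 - 32 = -410)
(d + g(15))*(-4150 + z) = (3216 + 15)*(-4150 - 410) = 3231*(-4560) = -14733360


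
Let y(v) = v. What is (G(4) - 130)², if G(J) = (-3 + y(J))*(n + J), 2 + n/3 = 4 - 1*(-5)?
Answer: 11025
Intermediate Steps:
n = 21 (n = -6 + 3*(4 - 1*(-5)) = -6 + 3*(4 + 5) = -6 + 3*9 = -6 + 27 = 21)
G(J) = (-3 + J)*(21 + J)
(G(4) - 130)² = ((-63 + 4² + 18*4) - 130)² = ((-63 + 16 + 72) - 130)² = (25 - 130)² = (-105)² = 11025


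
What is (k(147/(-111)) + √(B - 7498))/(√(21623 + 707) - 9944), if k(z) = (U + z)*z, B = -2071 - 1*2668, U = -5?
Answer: -575848/683537593 - 637*√22330/7518913523 - 452*I*√12237/4493673 - I*√273252210/98860806 ≈ -0.00085511 - 0.011294*I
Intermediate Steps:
B = -4739 (B = -2071 - 2668 = -4739)
k(z) = z*(-5 + z) (k(z) = (-5 + z)*z = z*(-5 + z))
(k(147/(-111)) + √(B - 7498))/(√(21623 + 707) - 9944) = ((147/(-111))*(-5 + 147/(-111)) + √(-4739 - 7498))/(√(21623 + 707) - 9944) = ((147*(-1/111))*(-5 + 147*(-1/111)) + √(-12237))/(√22330 - 9944) = (-49*(-5 - 49/37)/37 + I*√12237)/(-9944 + √22330) = (-49/37*(-234/37) + I*√12237)/(-9944 + √22330) = (11466/1369 + I*√12237)/(-9944 + √22330)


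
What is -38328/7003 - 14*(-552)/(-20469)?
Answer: -279551672/47781469 ≈ -5.8506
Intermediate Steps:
-38328/7003 - 14*(-552)/(-20469) = -38328*1/7003 + 7728*(-1/20469) = -38328/7003 - 2576/6823 = -279551672/47781469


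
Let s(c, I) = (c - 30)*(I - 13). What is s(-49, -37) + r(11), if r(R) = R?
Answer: 3961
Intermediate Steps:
s(c, I) = (-30 + c)*(-13 + I)
s(-49, -37) + r(11) = (390 - 30*(-37) - 13*(-49) - 37*(-49)) + 11 = (390 + 1110 + 637 + 1813) + 11 = 3950 + 11 = 3961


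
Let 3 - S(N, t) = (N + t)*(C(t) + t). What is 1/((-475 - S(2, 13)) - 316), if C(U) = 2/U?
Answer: -13/7757 ≈ -0.0016759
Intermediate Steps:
S(N, t) = 3 - (N + t)*(t + 2/t) (S(N, t) = 3 - (N + t)*(2/t + t) = 3 - (N + t)*(t + 2/t))
1/((-475 - S(2, 13)) - 316) = 1/((-475 - (1 - 1*13² - 1*2*13 - 2*2/13)) - 316) = 1/((-475 - (1 - 1*169 - 26 - 2*2*1/13)) - 316) = 1/((-475 - (1 - 169 - 26 - 4/13)) - 316) = 1/((-475 - 1*(-2526/13)) - 316) = 1/((-475 + 2526/13) - 316) = 1/(-3649/13 - 316) = 1/(-7757/13) = -13/7757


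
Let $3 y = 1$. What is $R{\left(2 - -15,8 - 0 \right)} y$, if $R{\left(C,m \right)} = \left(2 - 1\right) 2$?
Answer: $\frac{2}{3} \approx 0.66667$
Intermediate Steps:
$y = \frac{1}{3}$ ($y = \frac{1}{3} \cdot 1 = \frac{1}{3} \approx 0.33333$)
$R{\left(C,m \right)} = 2$ ($R{\left(C,m \right)} = 1 \cdot 2 = 2$)
$R{\left(2 - -15,8 - 0 \right)} y = 2 \cdot \frac{1}{3} = \frac{2}{3}$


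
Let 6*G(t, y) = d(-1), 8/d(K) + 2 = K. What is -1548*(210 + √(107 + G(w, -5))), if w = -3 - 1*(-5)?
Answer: -325080 - 516*√959 ≈ -3.4106e+5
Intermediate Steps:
w = 2 (w = -3 + 5 = 2)
d(K) = 8/(-2 + K)
G(t, y) = -4/9 (G(t, y) = (8/(-2 - 1))/6 = (8/(-3))/6 = (8*(-⅓))/6 = (⅙)*(-8/3) = -4/9)
-1548*(210 + √(107 + G(w, -5))) = -1548*(210 + √(107 - 4/9)) = -1548*(210 + √(959/9)) = -1548*(210 + √959/3) = -325080 - 516*√959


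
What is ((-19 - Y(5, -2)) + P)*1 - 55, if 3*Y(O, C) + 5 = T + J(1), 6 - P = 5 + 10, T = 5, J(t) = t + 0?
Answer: -250/3 ≈ -83.333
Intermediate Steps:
J(t) = t
P = -9 (P = 6 - (5 + 10) = 6 - 1*15 = 6 - 15 = -9)
Y(O, C) = ⅓ (Y(O, C) = -5/3 + (5 + 1)/3 = -5/3 + (⅓)*6 = -5/3 + 2 = ⅓)
((-19 - Y(5, -2)) + P)*1 - 55 = ((-19 - 1*⅓) - 9)*1 - 55 = ((-19 - ⅓) - 9)*1 - 55 = (-58/3 - 9)*1 - 55 = -85/3*1 - 55 = -85/3 - 55 = -250/3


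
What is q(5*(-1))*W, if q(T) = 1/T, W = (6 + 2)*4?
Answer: -32/5 ≈ -6.4000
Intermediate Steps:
W = 32 (W = 8*4 = 32)
q(5*(-1))*W = 32/(5*(-1)) = 32/(-5) = -⅕*32 = -32/5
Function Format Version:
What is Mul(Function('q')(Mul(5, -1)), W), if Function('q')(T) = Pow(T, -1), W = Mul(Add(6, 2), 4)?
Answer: Rational(-32, 5) ≈ -6.4000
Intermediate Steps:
W = 32 (W = Mul(8, 4) = 32)
Mul(Function('q')(Mul(5, -1)), W) = Mul(Pow(Mul(5, -1), -1), 32) = Mul(Pow(-5, -1), 32) = Mul(Rational(-1, 5), 32) = Rational(-32, 5)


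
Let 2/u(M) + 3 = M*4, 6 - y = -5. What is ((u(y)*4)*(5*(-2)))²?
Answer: 6400/1681 ≈ 3.8073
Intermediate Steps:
y = 11 (y = 6 - 1*(-5) = 6 + 5 = 11)
u(M) = 2/(-3 + 4*M) (u(M) = 2/(-3 + M*4) = 2/(-3 + 4*M))
((u(y)*4)*(5*(-2)))² = (((2/(-3 + 4*11))*4)*(5*(-2)))² = (((2/(-3 + 44))*4)*(-10))² = (((2/41)*4)*(-10))² = ((8/41)*(-10))² = (-80/41)² = 6400/1681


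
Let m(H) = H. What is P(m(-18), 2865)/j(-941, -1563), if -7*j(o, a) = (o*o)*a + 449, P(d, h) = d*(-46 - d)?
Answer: 1764/692003177 ≈ 2.5491e-6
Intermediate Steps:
j(o, a) = -449/7 - a*o**2/7 (j(o, a) = -((o*o)*a + 449)/7 = -(o**2*a + 449)/7 = -(a*o**2 + 449)/7 = -(449 + a*o**2)/7 = -449/7 - a*o**2/7)
P(m(-18), 2865)/j(-941, -1563) = (-1*(-18)*(46 - 18))/(-449/7 - 1/7*(-1563)*(-941)**2) = (-1*(-18)*28)/(-449/7 - 1/7*(-1563)*885481) = 504/(-449/7 + 1384006803/7) = 504/(1384006354/7) = 504*(7/1384006354) = 1764/692003177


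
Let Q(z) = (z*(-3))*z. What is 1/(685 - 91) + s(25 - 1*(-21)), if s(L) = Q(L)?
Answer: -3770711/594 ≈ -6348.0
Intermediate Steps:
Q(z) = -3*z² (Q(z) = (-3*z)*z = -3*z²)
s(L) = -3*L²
1/(685 - 91) + s(25 - 1*(-21)) = 1/(685 - 91) - 3*(25 - 1*(-21))² = 1/594 - 3*(25 + 21)² = 1/594 - 3*46² = 1/594 - 3*2116 = 1/594 - 6348 = -3770711/594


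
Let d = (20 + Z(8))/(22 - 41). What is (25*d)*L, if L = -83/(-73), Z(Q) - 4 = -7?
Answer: -35275/1387 ≈ -25.433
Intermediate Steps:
Z(Q) = -3 (Z(Q) = 4 - 7 = -3)
d = -17/19 (d = (20 - 3)/(22 - 41) = 17/(-19) = 17*(-1/19) = -17/19 ≈ -0.89474)
L = 83/73 (L = -83*(-1/73) = 83/73 ≈ 1.1370)
(25*d)*L = (25*(-17/19))*(83/73) = -425/19*83/73 = -35275/1387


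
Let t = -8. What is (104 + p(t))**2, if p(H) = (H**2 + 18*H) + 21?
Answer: 2025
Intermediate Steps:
p(H) = 21 + H**2 + 18*H
(104 + p(t))**2 = (104 + (21 + (-8)**2 + 18*(-8)))**2 = (104 + (21 + 64 - 144))**2 = (104 - 59)**2 = 45**2 = 2025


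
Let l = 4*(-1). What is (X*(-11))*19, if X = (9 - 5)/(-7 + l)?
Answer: 76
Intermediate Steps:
l = -4
X = -4/11 (X = (9 - 5)/(-7 - 4) = 4/(-11) = 4*(-1/11) = -4/11 ≈ -0.36364)
(X*(-11))*19 = -4/11*(-11)*19 = 4*19 = 76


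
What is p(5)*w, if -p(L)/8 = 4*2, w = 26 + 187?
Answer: -13632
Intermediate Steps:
w = 213
p(L) = -64 (p(L) = -32*2 = -8*8 = -64)
p(5)*w = -64*213 = -13632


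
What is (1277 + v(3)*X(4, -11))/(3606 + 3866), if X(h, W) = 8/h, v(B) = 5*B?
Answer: 1307/7472 ≈ 0.17492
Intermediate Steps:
(1277 + v(3)*X(4, -11))/(3606 + 3866) = (1277 + (5*3)*(8/4))/(3606 + 3866) = (1277 + 15*(8*(¼)))/7472 = (1277 + 15*2)*(1/7472) = (1277 + 30)*(1/7472) = 1307*(1/7472) = 1307/7472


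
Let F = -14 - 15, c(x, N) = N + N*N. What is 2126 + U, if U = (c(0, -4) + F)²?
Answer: 2415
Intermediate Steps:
c(x, N) = N + N²
F = -29
U = 289 (U = (-4*(1 - 4) - 29)² = (-4*(-3) - 29)² = (12 - 29)² = (-17)² = 289)
2126 + U = 2126 + 289 = 2415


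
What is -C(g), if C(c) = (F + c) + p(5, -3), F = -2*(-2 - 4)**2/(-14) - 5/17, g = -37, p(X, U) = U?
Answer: 4183/119 ≈ 35.151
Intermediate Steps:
F = 577/119 (F = -2*(-6)**2*(-1/14) - 5*1/17 = -2*36*(-1/14) - 5/17 = -72*(-1/14) - 5/17 = 36/7 - 5/17 = 577/119 ≈ 4.8487)
C(c) = 220/119 + c (C(c) = (577/119 + c) - 3 = 220/119 + c)
-C(g) = -(220/119 - 37) = -1*(-4183/119) = 4183/119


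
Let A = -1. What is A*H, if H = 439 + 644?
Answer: -1083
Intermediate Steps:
H = 1083
A*H = -1*1083 = -1083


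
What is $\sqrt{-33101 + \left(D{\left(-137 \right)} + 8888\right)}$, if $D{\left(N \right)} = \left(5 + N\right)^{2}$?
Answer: $i \sqrt{6789} \approx 82.395 i$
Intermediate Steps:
$\sqrt{-33101 + \left(D{\left(-137 \right)} + 8888\right)} = \sqrt{-33101 + \left(\left(5 - 137\right)^{2} + 8888\right)} = \sqrt{-33101 + \left(\left(-132\right)^{2} + 8888\right)} = \sqrt{-33101 + \left(17424 + 8888\right)} = \sqrt{-33101 + 26312} = \sqrt{-6789} = i \sqrt{6789}$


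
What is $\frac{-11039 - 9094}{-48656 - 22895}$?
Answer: $\frac{20133}{71551} \approx 0.28138$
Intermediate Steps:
$\frac{-11039 - 9094}{-48656 - 22895} = - \frac{20133}{-71551} = \left(-20133\right) \left(- \frac{1}{71551}\right) = \frac{20133}{71551}$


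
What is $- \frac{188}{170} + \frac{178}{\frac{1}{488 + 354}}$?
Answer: $\frac{12739366}{85} \approx 1.4988 \cdot 10^{5}$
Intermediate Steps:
$- \frac{188}{170} + \frac{178}{\frac{1}{488 + 354}} = \left(-188\right) \frac{1}{170} + \frac{178}{\frac{1}{842}} = - \frac{94}{85} + 178 \frac{1}{\frac{1}{842}} = - \frac{94}{85} + 178 \cdot 842 = - \frac{94}{85} + 149876 = \frac{12739366}{85}$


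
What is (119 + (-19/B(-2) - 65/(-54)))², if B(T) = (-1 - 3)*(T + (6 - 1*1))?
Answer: 173001409/11664 ≈ 14832.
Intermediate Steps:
B(T) = -20 - 4*T (B(T) = -4*(T + (6 - 1)) = -4*(T + 5) = -4*(5 + T) = -20 - 4*T)
(119 + (-19/B(-2) - 65/(-54)))² = (119 + (-19/(-20 - 4*(-2)) - 65/(-54)))² = (119 + (-19/(-20 + 8) - 65*(-1/54)))² = (119 + (-19/(-12) + 65/54))² = (119 + (-19*(-1/12) + 65/54))² = (119 + (19/12 + 65/54))² = (119 + 301/108)² = (13153/108)² = 173001409/11664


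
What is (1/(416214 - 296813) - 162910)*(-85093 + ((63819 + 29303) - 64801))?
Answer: 1104307195157748/119401 ≈ 9.2487e+9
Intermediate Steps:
(1/(416214 - 296813) - 162910)*(-85093 + ((63819 + 29303) - 64801)) = (1/119401 - 162910)*(-85093 + (93122 - 64801)) = (1/119401 - 162910)*(-85093 + 28321) = -19451616909/119401*(-56772) = 1104307195157748/119401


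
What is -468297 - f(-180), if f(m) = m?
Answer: -468117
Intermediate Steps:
-468297 - f(-180) = -468297 - 1*(-180) = -468297 + 180 = -468117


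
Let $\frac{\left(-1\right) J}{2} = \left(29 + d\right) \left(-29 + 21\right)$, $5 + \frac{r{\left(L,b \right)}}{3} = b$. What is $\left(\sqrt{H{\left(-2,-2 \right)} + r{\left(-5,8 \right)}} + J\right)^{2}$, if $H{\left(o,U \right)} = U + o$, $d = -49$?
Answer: $\left(320 - \sqrt{5}\right)^{2} \approx 1.0097 \cdot 10^{5}$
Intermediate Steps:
$r{\left(L,b \right)} = -15 + 3 b$
$J = -320$ ($J = - 2 \left(29 - 49\right) \left(-29 + 21\right) = - 2 \left(\left(-20\right) \left(-8\right)\right) = \left(-2\right) 160 = -320$)
$\left(\sqrt{H{\left(-2,-2 \right)} + r{\left(-5,8 \right)}} + J\right)^{2} = \left(\sqrt{\left(-2 - 2\right) + \left(-15 + 3 \cdot 8\right)} - 320\right)^{2} = \left(\sqrt{-4 + \left(-15 + 24\right)} - 320\right)^{2} = \left(\sqrt{-4 + 9} - 320\right)^{2} = \left(\sqrt{5} - 320\right)^{2} = \left(-320 + \sqrt{5}\right)^{2}$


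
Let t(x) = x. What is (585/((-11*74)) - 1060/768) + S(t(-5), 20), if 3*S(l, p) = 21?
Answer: 382993/78144 ≈ 4.9011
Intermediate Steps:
S(l, p) = 7 (S(l, p) = (⅓)*21 = 7)
(585/((-11*74)) - 1060/768) + S(t(-5), 20) = (585/((-11*74)) - 1060/768) + 7 = (585/(-814) - 1060*1/768) + 7 = (585*(-1/814) - 265/192) + 7 = (-585/814 - 265/192) + 7 = -164015/78144 + 7 = 382993/78144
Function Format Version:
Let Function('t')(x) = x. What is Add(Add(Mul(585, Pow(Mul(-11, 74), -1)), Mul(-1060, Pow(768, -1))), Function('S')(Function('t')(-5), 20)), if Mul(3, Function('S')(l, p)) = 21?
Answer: Rational(382993, 78144) ≈ 4.9011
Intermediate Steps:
Function('S')(l, p) = 7 (Function('S')(l, p) = Mul(Rational(1, 3), 21) = 7)
Add(Add(Mul(585, Pow(Mul(-11, 74), -1)), Mul(-1060, Pow(768, -1))), Function('S')(Function('t')(-5), 20)) = Add(Add(Mul(585, Pow(Mul(-11, 74), -1)), Mul(-1060, Pow(768, -1))), 7) = Add(Add(Mul(585, Pow(-814, -1)), Mul(-1060, Rational(1, 768))), 7) = Add(Add(Mul(585, Rational(-1, 814)), Rational(-265, 192)), 7) = Add(Add(Rational(-585, 814), Rational(-265, 192)), 7) = Add(Rational(-164015, 78144), 7) = Rational(382993, 78144)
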